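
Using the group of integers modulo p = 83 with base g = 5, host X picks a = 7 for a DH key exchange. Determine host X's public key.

22

Public value = 5^7 mod 83.
5^1 ≡ 5 (mod 83)
5^2 = (5^1)^2 ≡ 5^2 = 25 ≡ 25 (mod 83)
5^4 = (5^2)^2 ≡ 25^2 = 625 ≡ 44 (mod 83)
5^7 = 5^4 · 5^2 · 5^1 ≡ 44 · 25 · 5 ≡ 22 (mod 83).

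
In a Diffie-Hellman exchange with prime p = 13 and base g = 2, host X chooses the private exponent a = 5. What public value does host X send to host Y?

Public value = 2^{5} \pmod{13}.
2^1 ≡ 2 (mod 13)
2^2 = (2^1)^2 ≡ 2^2 = 4 ≡ 4 (mod 13)
2^4 = (2^2)^2 ≡ 4^2 = 16 ≡ 3 (mod 13)
2^5 = 2^4 · 2^1 ≡ 3 · 2 ≡ 6 (mod 13).

6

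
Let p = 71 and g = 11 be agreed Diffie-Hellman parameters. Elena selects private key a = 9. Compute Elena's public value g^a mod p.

Public value = 11^9 mod 71.
11^1 ≡ 11 (mod 71)
11^2 = (11^1)^2 ≡ 11^2 = 121 ≡ 50 (mod 71)
11^4 = (11^2)^2 ≡ 50^2 = 2500 ≡ 15 (mod 71)
11^8 = (11^4)^2 ≡ 15^2 = 225 ≡ 12 (mod 71)
11^9 = 11^8 · 11^1 ≡ 12 · 11 ≡ 61 (mod 71).

61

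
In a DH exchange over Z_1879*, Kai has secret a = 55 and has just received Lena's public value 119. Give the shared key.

Shared key K = 119^55 mod 1879.
119^1 ≡ 119 (mod 1879)
119^2 = (119^1)^2 ≡ 119^2 = 14161 ≡ 1008 (mod 1879)
119^4 = (119^2)^2 ≡ 1008^2 = 1016064 ≡ 1404 (mod 1879)
119^8 = (119^4)^2 ≡ 1404^2 = 1971216 ≡ 145 (mod 1879)
119^16 = (119^8)^2 ≡ 145^2 = 21025 ≡ 356 (mod 1879)
119^32 = (119^16)^2 ≡ 356^2 = 126736 ≡ 843 (mod 1879)
119^55 = 119^32 · 119^16 · 119^4 · 119^2 · 119^1 ≡ 843 · 356 · 1404 · 1008 · 119 ≡ 236 (mod 1879).

236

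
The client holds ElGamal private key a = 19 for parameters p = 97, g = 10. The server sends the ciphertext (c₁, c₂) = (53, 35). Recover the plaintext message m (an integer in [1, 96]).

2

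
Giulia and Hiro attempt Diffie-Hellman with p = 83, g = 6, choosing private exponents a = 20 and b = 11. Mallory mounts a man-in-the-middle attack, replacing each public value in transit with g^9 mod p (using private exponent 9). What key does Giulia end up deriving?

37

Giulia receives Mallory's public value M = 6^9 mod 83 instead of the honest one.
6^1 ≡ 6 (mod 83)
6^2 = (6^1)^2 ≡ 6^2 = 36 ≡ 36 (mod 83)
6^4 = (6^2)^2 ≡ 36^2 = 1296 ≡ 51 (mod 83)
6^8 = (6^4)^2 ≡ 51^2 = 2601 ≡ 28 (mod 83)
6^9 = 6^8 · 6^1 ≡ 28 · 6 ≡ 2 (mod 83).
So M = 2. Giulia computes K = M^20 mod 83.
2^1 ≡ 2 (mod 83)
2^2 = (2^1)^2 ≡ 2^2 = 4 ≡ 4 (mod 83)
2^4 = (2^2)^2 ≡ 4^2 = 16 ≡ 16 (mod 83)
2^8 = (2^4)^2 ≡ 16^2 = 256 ≡ 7 (mod 83)
2^16 = (2^8)^2 ≡ 7^2 = 49 ≡ 49 (mod 83)
2^20 = 2^16 · 2^4 ≡ 49 · 16 ≡ 37 (mod 83).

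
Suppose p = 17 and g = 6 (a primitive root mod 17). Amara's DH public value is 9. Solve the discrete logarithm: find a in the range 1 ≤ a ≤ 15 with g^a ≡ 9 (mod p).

14

Try successive powers of 6 modulo 17:
6^1 ≡ 6
6^2 ≡ 2
6^3 ≡ 12
6^4 ≡ 4
6^5 ≡ 7
6^6 ≡ 8
6^7 ≡ 14
6^8 ≡ 16
6^9 ≡ 11
6^10 ≡ 15
6^11 ≡ 5
6^12 ≡ 13
6^13 ≡ 10
6^14 ≡ 9
Found: a = 14.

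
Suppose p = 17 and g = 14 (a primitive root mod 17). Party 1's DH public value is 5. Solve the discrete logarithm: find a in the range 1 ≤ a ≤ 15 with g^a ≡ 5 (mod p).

Try successive powers of 14 modulo 17:
14^1 ≡ 14
14^2 ≡ 9
14^3 ≡ 7
14^4 ≡ 13
14^5 ≡ 12
14^6 ≡ 15
14^7 ≡ 6
14^8 ≡ 16
14^9 ≡ 3
14^10 ≡ 8
14^11 ≡ 10
14^12 ≡ 4
14^13 ≡ 5
Found: a = 13.

13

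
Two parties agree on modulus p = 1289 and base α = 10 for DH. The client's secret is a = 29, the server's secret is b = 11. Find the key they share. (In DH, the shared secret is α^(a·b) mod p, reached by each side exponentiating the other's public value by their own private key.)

785

The client sends A = α^a mod p = 10^29 mod 1289.
10^1 ≡ 10 (mod 1289)
10^2 = (10^1)^2 ≡ 10^2 = 100 ≡ 100 (mod 1289)
10^4 = (10^2)^2 ≡ 100^2 = 10000 ≡ 977 (mod 1289)
10^8 = (10^4)^2 ≡ 977^2 = 954529 ≡ 669 (mod 1289)
10^16 = (10^8)^2 ≡ 669^2 = 447561 ≡ 278 (mod 1289)
10^29 = 10^16 · 10^8 · 10^4 · 10^1 ≡ 278 · 669 · 977 · 10 ≡ 134 (mod 1289).
So A = 134. The server then computes K = A^b mod p = 134^11 mod 1289.
134^1 ≡ 134 (mod 1289)
134^2 = (134^1)^2 ≡ 134^2 = 17956 ≡ 1199 (mod 1289)
134^4 = (134^2)^2 ≡ 1199^2 = 1437601 ≡ 366 (mod 1289)
134^8 = (134^4)^2 ≡ 366^2 = 133956 ≡ 1189 (mod 1289)
134^11 = 134^8 · 134^2 · 134^1 ≡ 1189 · 1199 · 134 ≡ 785 (mod 1289).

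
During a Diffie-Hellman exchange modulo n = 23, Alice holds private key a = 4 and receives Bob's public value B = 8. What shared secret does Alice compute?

Shared key K = 8^4 mod 23.
8^1 ≡ 8 (mod 23)
8^2 = (8^1)^2 ≡ 8^2 = 64 ≡ 18 (mod 23)
8^4 = (8^2)^2 ≡ 18^2 = 324 ≡ 2 (mod 23)

2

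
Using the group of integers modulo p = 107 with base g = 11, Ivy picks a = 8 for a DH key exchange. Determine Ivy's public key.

Public value = 11^8 (mod 107).
11^1 ≡ 11 (mod 107)
11^2 = (11^1)^2 ≡ 11^2 = 121 ≡ 14 (mod 107)
11^4 = (11^2)^2 ≡ 14^2 = 196 ≡ 89 (mod 107)
11^8 = (11^4)^2 ≡ 89^2 = 7921 ≡ 3 (mod 107)

3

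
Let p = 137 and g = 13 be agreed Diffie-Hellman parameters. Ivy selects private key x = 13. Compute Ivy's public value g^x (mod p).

42

Public value = 13^13 (mod 137).
13^1 ≡ 13 (mod 137)
13^2 = (13^1)^2 ≡ 13^2 = 169 ≡ 32 (mod 137)
13^4 = (13^2)^2 ≡ 32^2 = 1024 ≡ 65 (mod 137)
13^8 = (13^4)^2 ≡ 65^2 = 4225 ≡ 115 (mod 137)
13^13 = 13^8 · 13^4 · 13^1 ≡ 115 · 65 · 13 ≡ 42 (mod 137).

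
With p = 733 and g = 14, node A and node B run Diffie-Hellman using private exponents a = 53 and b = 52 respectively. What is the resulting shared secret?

161

Node B sends B = g^b mod p = 14^52 mod 733.
14^1 ≡ 14 (mod 733)
14^2 = (14^1)^2 ≡ 14^2 = 196 ≡ 196 (mod 733)
14^4 = (14^2)^2 ≡ 196^2 = 38416 ≡ 300 (mod 733)
14^8 = (14^4)^2 ≡ 300^2 = 90000 ≡ 574 (mod 733)
14^16 = (14^8)^2 ≡ 574^2 = 329476 ≡ 359 (mod 733)
14^32 = (14^16)^2 ≡ 359^2 = 128881 ≡ 606 (mod 733)
14^52 = 14^32 · 14^16 · 14^4 ≡ 606 · 359 · 300 ≡ 613 (mod 733).
So B = 613. Node A then computes K = B^a mod p = 613^53 mod 733.
613^1 ≡ 613 (mod 733)
613^2 = (613^1)^2 ≡ 613^2 = 375769 ≡ 473 (mod 733)
613^4 = (613^2)^2 ≡ 473^2 = 223729 ≡ 164 (mod 733)
613^8 = (613^4)^2 ≡ 164^2 = 26896 ≡ 508 (mod 733)
613^16 = (613^8)^2 ≡ 508^2 = 258064 ≡ 48 (mod 733)
613^32 = (613^16)^2 ≡ 48^2 = 2304 ≡ 105 (mod 733)
613^53 = 613^32 · 613^16 · 613^4 · 613^1 ≡ 105 · 48 · 164 · 613 ≡ 161 (mod 733).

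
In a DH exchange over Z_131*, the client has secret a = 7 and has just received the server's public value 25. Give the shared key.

Shared key K = 25^7 mod 131.
25^1 ≡ 25 (mod 131)
25^2 = (25^1)^2 ≡ 25^2 = 625 ≡ 101 (mod 131)
25^4 = (25^2)^2 ≡ 101^2 = 10201 ≡ 114 (mod 131)
25^7 = 25^4 · 25^2 · 25^1 ≡ 114 · 101 · 25 ≡ 43 (mod 131).

43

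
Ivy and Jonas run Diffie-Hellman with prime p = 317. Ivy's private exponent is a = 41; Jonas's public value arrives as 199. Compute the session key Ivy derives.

Shared key K = 199^41 mod 317.
199^1 ≡ 199 (mod 317)
199^2 = (199^1)^2 ≡ 199^2 = 39601 ≡ 293 (mod 317)
199^4 = (199^2)^2 ≡ 293^2 = 85849 ≡ 259 (mod 317)
199^8 = (199^4)^2 ≡ 259^2 = 67081 ≡ 194 (mod 317)
199^16 = (199^8)^2 ≡ 194^2 = 37636 ≡ 230 (mod 317)
199^32 = (199^16)^2 ≡ 230^2 = 52900 ≡ 278 (mod 317)
199^41 = 199^32 · 199^8 · 199^1 ≡ 278 · 194 · 199 ≡ 116 (mod 317).

116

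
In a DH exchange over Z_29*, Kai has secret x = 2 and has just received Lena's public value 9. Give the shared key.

23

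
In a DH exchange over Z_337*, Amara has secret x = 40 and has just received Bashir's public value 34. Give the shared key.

233

Shared key K = 34^40 mod 337.
34^1 ≡ 34 (mod 337)
34^2 = (34^1)^2 ≡ 34^2 = 1156 ≡ 145 (mod 337)
34^4 = (34^2)^2 ≡ 145^2 = 21025 ≡ 131 (mod 337)
34^8 = (34^4)^2 ≡ 131^2 = 17161 ≡ 311 (mod 337)
34^16 = (34^8)^2 ≡ 311^2 = 96721 ≡ 2 (mod 337)
34^32 = (34^16)^2 ≡ 2^2 = 4 ≡ 4 (mod 337)
34^40 = 34^32 · 34^8 ≡ 4 · 311 ≡ 233 (mod 337).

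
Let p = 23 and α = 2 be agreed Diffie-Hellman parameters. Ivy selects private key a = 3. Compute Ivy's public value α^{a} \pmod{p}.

Public value = 2^{3} \pmod{23}.
2^1 ≡ 2 (mod 23)
2^2 = (2^1)^2 ≡ 2^2 = 4 ≡ 4 (mod 23)
2^3 = 2^2 · 2^1 ≡ 4 · 2 ≡ 8 (mod 23).

8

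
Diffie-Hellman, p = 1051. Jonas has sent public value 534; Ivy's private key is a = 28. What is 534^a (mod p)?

Shared key K = 534^28 mod 1051.
534^1 ≡ 534 (mod 1051)
534^2 = (534^1)^2 ≡ 534^2 = 285156 ≡ 335 (mod 1051)
534^4 = (534^2)^2 ≡ 335^2 = 112225 ≡ 819 (mod 1051)
534^8 = (534^4)^2 ≡ 819^2 = 670761 ≡ 223 (mod 1051)
534^16 = (534^8)^2 ≡ 223^2 = 49729 ≡ 332 (mod 1051)
534^28 = 534^16 · 534^8 · 534^4 ≡ 332 · 223 · 819 ≡ 141 (mod 1051).

141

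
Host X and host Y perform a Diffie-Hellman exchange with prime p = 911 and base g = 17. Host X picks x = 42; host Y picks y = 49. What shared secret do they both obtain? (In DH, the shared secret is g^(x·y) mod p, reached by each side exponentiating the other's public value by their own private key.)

Host Y sends B = g^y mod p = 17^49 mod 911.
17^1 ≡ 17 (mod 911)
17^2 = (17^1)^2 ≡ 17^2 = 289 ≡ 289 (mod 911)
17^4 = (17^2)^2 ≡ 289^2 = 83521 ≡ 620 (mod 911)
17^8 = (17^4)^2 ≡ 620^2 = 384400 ≡ 869 (mod 911)
17^16 = (17^8)^2 ≡ 869^2 = 755161 ≡ 853 (mod 911)
17^32 = (17^16)^2 ≡ 853^2 = 727609 ≡ 631 (mod 911)
17^49 = 17^32 · 17^16 · 17^1 ≡ 631 · 853 · 17 ≡ 47 (mod 911).
So B = 47. Host X then computes K = B^x mod p = 47^42 mod 911.
47^1 ≡ 47 (mod 911)
47^2 = (47^1)^2 ≡ 47^2 = 2209 ≡ 387 (mod 911)
47^4 = (47^2)^2 ≡ 387^2 = 149769 ≡ 365 (mod 911)
47^8 = (47^4)^2 ≡ 365^2 = 133225 ≡ 219 (mod 911)
47^16 = (47^8)^2 ≡ 219^2 = 47961 ≡ 589 (mod 911)
47^32 = (47^16)^2 ≡ 589^2 = 346921 ≡ 741 (mod 911)
47^42 = 47^32 · 47^8 · 47^2 ≡ 741 · 219 · 387 ≡ 366 (mod 911).

366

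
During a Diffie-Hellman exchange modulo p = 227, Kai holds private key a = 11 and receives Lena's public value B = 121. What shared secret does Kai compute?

Shared key K = 121^11 mod 227.
121^1 ≡ 121 (mod 227)
121^2 = (121^1)^2 ≡ 121^2 = 14641 ≡ 113 (mod 227)
121^4 = (121^2)^2 ≡ 113^2 = 12769 ≡ 57 (mod 227)
121^8 = (121^4)^2 ≡ 57^2 = 3249 ≡ 71 (mod 227)
121^11 = 121^8 · 121^2 · 121^1 ≡ 71 · 113 · 121 ≡ 131 (mod 227).

131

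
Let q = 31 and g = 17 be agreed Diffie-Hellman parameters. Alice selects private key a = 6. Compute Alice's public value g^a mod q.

8

Public value = 17^6 mod 31.
17^1 ≡ 17 (mod 31)
17^2 = (17^1)^2 ≡ 17^2 = 289 ≡ 10 (mod 31)
17^4 = (17^2)^2 ≡ 10^2 = 100 ≡ 7 (mod 31)
17^6 = 17^4 · 17^2 ≡ 7 · 10 ≡ 8 (mod 31).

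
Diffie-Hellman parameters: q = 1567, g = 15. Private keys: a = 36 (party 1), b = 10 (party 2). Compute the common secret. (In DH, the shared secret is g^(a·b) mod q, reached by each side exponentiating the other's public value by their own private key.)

Party 2 sends B = g^b mod q = 15^10 mod 1567.
15^1 ≡ 15 (mod 1567)
15^2 = (15^1)^2 ≡ 15^2 = 225 ≡ 225 (mod 1567)
15^4 = (15^2)^2 ≡ 225^2 = 50625 ≡ 481 (mod 1567)
15^8 = (15^4)^2 ≡ 481^2 = 231361 ≡ 1012 (mod 1567)
15^10 = 15^8 · 15^2 ≡ 1012 · 225 ≡ 485 (mod 1567).
So B = 485. Party 1 then computes K = B^a mod q = 485^36 mod 1567.
485^1 ≡ 485 (mod 1567)
485^2 = (485^1)^2 ≡ 485^2 = 235225 ≡ 175 (mod 1567)
485^4 = (485^2)^2 ≡ 175^2 = 30625 ≡ 852 (mod 1567)
485^8 = (485^4)^2 ≡ 852^2 = 725904 ≡ 383 (mod 1567)
485^16 = (485^8)^2 ≡ 383^2 = 146689 ≡ 958 (mod 1567)
485^32 = (485^16)^2 ≡ 958^2 = 917764 ≡ 1069 (mod 1567)
485^36 = 485^32 · 485^4 ≡ 1069 · 852 ≡ 361 (mod 1567).

361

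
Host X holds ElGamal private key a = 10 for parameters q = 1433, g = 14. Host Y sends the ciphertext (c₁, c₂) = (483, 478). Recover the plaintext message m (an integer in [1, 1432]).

212

Shared mask s = c₁^a mod q = 483^10 mod 1433.
483^1 ≡ 483 (mod 1433)
483^2 = (483^1)^2 ≡ 483^2 = 233289 ≡ 1143 (mod 1433)
483^4 = (483^2)^2 ≡ 1143^2 = 1306449 ≡ 986 (mod 1433)
483^8 = (483^4)^2 ≡ 986^2 = 972196 ≡ 622 (mod 1433)
483^10 = 483^8 · 483^2 ≡ 622 · 1143 ≡ 178 (mod 1433).
So s = 178; s⁻¹ ≡ 636 (mod 1433).
m = c₂ · s⁻¹ mod 1433 = 478 · 636 mod 1433 = 212.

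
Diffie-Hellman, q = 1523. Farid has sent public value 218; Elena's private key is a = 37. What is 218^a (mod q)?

1332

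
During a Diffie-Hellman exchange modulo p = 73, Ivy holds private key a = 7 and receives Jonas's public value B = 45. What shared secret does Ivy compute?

62

Shared key K = 45^7 mod 73.
45^1 ≡ 45 (mod 73)
45^2 = (45^1)^2 ≡ 45^2 = 2025 ≡ 54 (mod 73)
45^4 = (45^2)^2 ≡ 54^2 = 2916 ≡ 69 (mod 73)
45^7 = 45^4 · 45^2 · 45^1 ≡ 69 · 54 · 45 ≡ 62 (mod 73).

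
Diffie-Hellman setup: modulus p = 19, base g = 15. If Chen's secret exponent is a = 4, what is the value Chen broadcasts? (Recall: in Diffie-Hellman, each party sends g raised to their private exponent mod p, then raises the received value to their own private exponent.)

9

Public value = 15^4 mod 19.
15^1 ≡ 15 (mod 19)
15^2 = (15^1)^2 ≡ 15^2 = 225 ≡ 16 (mod 19)
15^4 = (15^2)^2 ≡ 16^2 = 256 ≡ 9 (mod 19)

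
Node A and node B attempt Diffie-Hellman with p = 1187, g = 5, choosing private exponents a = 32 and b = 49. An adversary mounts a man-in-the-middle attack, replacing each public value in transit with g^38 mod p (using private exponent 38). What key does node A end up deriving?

1072

Node A receives an adversary's public value M = 5^38 mod 1187 instead of the honest one.
5^1 ≡ 5 (mod 1187)
5^2 = (5^1)^2 ≡ 5^2 = 25 ≡ 25 (mod 1187)
5^4 = (5^2)^2 ≡ 25^2 = 625 ≡ 625 (mod 1187)
5^8 = (5^4)^2 ≡ 625^2 = 390625 ≡ 102 (mod 1187)
5^16 = (5^8)^2 ≡ 102^2 = 10404 ≡ 908 (mod 1187)
5^32 = (5^16)^2 ≡ 908^2 = 824464 ≡ 686 (mod 1187)
5^38 = 5^32 · 5^4 · 5^2 ≡ 686 · 625 · 25 ≡ 140 (mod 1187).
So M = 140. Node A computes K = M^32 mod 1187.
140^1 ≡ 140 (mod 1187)
140^2 = (140^1)^2 ≡ 140^2 = 19600 ≡ 608 (mod 1187)
140^4 = (140^2)^2 ≡ 608^2 = 369664 ≡ 507 (mod 1187)
140^8 = (140^4)^2 ≡ 507^2 = 257049 ≡ 657 (mod 1187)
140^16 = (140^8)^2 ≡ 657^2 = 431649 ≡ 768 (mod 1187)
140^32 = (140^16)^2 ≡ 768^2 = 589824 ≡ 1072 (mod 1187)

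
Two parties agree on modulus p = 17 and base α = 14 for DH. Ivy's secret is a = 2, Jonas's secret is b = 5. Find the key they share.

8

Ivy sends A = α^a mod p = 14^2 mod 17.
14^1 ≡ 14 (mod 17)
14^2 = (14^1)^2 ≡ 14^2 = 196 ≡ 9 (mod 17)
So A = 9. Jonas then computes K = A^b mod p = 9^5 mod 17.
9^1 ≡ 9 (mod 17)
9^2 = (9^1)^2 ≡ 9^2 = 81 ≡ 13 (mod 17)
9^4 = (9^2)^2 ≡ 13^2 = 169 ≡ 16 (mod 17)
9^5 = 9^4 · 9^1 ≡ 16 · 9 ≡ 8 (mod 17).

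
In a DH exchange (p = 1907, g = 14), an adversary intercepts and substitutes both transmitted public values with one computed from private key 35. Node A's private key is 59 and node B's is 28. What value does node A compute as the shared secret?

145

Node A receives an adversary's public value M = 14^35 mod 1907 instead of the honest one.
14^1 ≡ 14 (mod 1907)
14^2 = (14^1)^2 ≡ 14^2 = 196 ≡ 196 (mod 1907)
14^4 = (14^2)^2 ≡ 196^2 = 38416 ≡ 276 (mod 1907)
14^8 = (14^4)^2 ≡ 276^2 = 76176 ≡ 1803 (mod 1907)
14^16 = (14^8)^2 ≡ 1803^2 = 3250809 ≡ 1281 (mod 1907)
14^32 = (14^16)^2 ≡ 1281^2 = 1640961 ≡ 941 (mod 1907)
14^35 = 14^32 · 14^2 · 14^1 ≡ 941 · 196 · 14 ≡ 26 (mod 1907).
So M = 26. Node A computes K = M^59 mod 1907.
26^1 ≡ 26 (mod 1907)
26^2 = (26^1)^2 ≡ 26^2 = 676 ≡ 676 (mod 1907)
26^4 = (26^2)^2 ≡ 676^2 = 456976 ≡ 1203 (mod 1907)
26^8 = (26^4)^2 ≡ 1203^2 = 1447209 ≡ 1703 (mod 1907)
26^16 = (26^8)^2 ≡ 1703^2 = 2900209 ≡ 1569 (mod 1907)
26^32 = (26^16)^2 ≡ 1569^2 = 2461761 ≡ 1731 (mod 1907)
26^59 = 26^32 · 26^16 · 26^8 · 26^2 · 26^1 ≡ 1731 · 1569 · 1703 · 676 · 26 ≡ 145 (mod 1907).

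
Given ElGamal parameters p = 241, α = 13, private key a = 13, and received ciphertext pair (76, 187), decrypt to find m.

56

Shared mask s = c₁^a mod p = 76^13 mod 241.
76^1 ≡ 76 (mod 241)
76^2 = (76^1)^2 ≡ 76^2 = 5776 ≡ 233 (mod 241)
76^4 = (76^2)^2 ≡ 233^2 = 54289 ≡ 64 (mod 241)
76^8 = (76^4)^2 ≡ 64^2 = 4096 ≡ 240 (mod 241)
76^13 = 76^8 · 76^4 · 76^1 ≡ 240 · 64 · 76 ≡ 197 (mod 241).
So s = 197; s⁻¹ ≡ 115 (mod 241).
m = c₂ · s⁻¹ mod 241 = 187 · 115 mod 241 = 56.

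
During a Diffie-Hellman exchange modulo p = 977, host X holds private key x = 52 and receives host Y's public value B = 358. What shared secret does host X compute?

872

Shared key K = 358^52 mod 977.
358^1 ≡ 358 (mod 977)
358^2 = (358^1)^2 ≡ 358^2 = 128164 ≡ 177 (mod 977)
358^4 = (358^2)^2 ≡ 177^2 = 31329 ≡ 65 (mod 977)
358^8 = (358^4)^2 ≡ 65^2 = 4225 ≡ 317 (mod 977)
358^16 = (358^8)^2 ≡ 317^2 = 100489 ≡ 835 (mod 977)
358^32 = (358^16)^2 ≡ 835^2 = 697225 ≡ 624 (mod 977)
358^52 = 358^32 · 358^16 · 358^4 ≡ 624 · 835 · 65 ≡ 872 (mod 977).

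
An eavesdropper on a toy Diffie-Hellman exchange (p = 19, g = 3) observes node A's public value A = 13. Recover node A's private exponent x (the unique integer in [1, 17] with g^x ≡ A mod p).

17

Try successive powers of 3 modulo 19:
3^1 ≡ 3
3^2 ≡ 9
3^3 ≡ 8
3^4 ≡ 5
3^5 ≡ 15
3^6 ≡ 7
3^7 ≡ 2
3^8 ≡ 6
3^9 ≡ 18
3^10 ≡ 16
3^11 ≡ 10
3^12 ≡ 11
3^13 ≡ 14
3^14 ≡ 4
3^15 ≡ 12
3^16 ≡ 17
3^17 ≡ 13
Found: x = 17.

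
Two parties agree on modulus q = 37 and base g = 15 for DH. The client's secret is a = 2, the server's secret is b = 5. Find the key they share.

The server sends B = g^b mod q = 15^5 mod 37.
15^1 ≡ 15 (mod 37)
15^2 = (15^1)^2 ≡ 15^2 = 225 ≡ 3 (mod 37)
15^4 = (15^2)^2 ≡ 3^2 = 9 ≡ 9 (mod 37)
15^5 = 15^4 · 15^1 ≡ 9 · 15 ≡ 24 (mod 37).
So B = 24. The client then computes K = B^a mod q = 24^2 mod 37.
24^1 ≡ 24 (mod 37)
24^2 = (24^1)^2 ≡ 24^2 = 576 ≡ 21 (mod 37)

21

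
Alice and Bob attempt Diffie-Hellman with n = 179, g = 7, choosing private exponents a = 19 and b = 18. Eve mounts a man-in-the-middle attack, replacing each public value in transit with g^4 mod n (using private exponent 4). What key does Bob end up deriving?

121

Bob receives Eve's public value M = 7^4 mod 179 instead of the honest one.
7^1 ≡ 7 (mod 179)
7^2 = (7^1)^2 ≡ 7^2 = 49 ≡ 49 (mod 179)
7^4 = (7^2)^2 ≡ 49^2 = 2401 ≡ 74 (mod 179)
So M = 74. Bob computes K = M^18 mod 179.
74^1 ≡ 74 (mod 179)
74^2 = (74^1)^2 ≡ 74^2 = 5476 ≡ 106 (mod 179)
74^4 = (74^2)^2 ≡ 106^2 = 11236 ≡ 138 (mod 179)
74^8 = (74^4)^2 ≡ 138^2 = 19044 ≡ 70 (mod 179)
74^16 = (74^8)^2 ≡ 70^2 = 4900 ≡ 67 (mod 179)
74^18 = 74^16 · 74^2 ≡ 67 · 106 ≡ 121 (mod 179).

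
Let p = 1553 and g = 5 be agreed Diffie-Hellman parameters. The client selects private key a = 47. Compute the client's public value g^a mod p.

Public value = 5^47 mod 1553.
5^1 ≡ 5 (mod 1553)
5^2 = (5^1)^2 ≡ 5^2 = 25 ≡ 25 (mod 1553)
5^4 = (5^2)^2 ≡ 25^2 = 625 ≡ 625 (mod 1553)
5^8 = (5^4)^2 ≡ 625^2 = 390625 ≡ 822 (mod 1553)
5^16 = (5^8)^2 ≡ 822^2 = 675684 ≡ 129 (mod 1553)
5^32 = (5^16)^2 ≡ 129^2 = 16641 ≡ 1111 (mod 1553)
5^47 = 5^32 · 5^8 · 5^4 · 5^2 · 5^1 ≡ 1111 · 822 · 625 · 25 · 5 ≡ 1331 (mod 1553).

1331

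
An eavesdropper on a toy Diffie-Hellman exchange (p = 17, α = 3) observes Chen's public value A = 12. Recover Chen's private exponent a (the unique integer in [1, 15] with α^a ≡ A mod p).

13

Try successive powers of 3 modulo 17:
3^1 ≡ 3
3^2 ≡ 9
3^3 ≡ 10
3^4 ≡ 13
3^5 ≡ 5
3^6 ≡ 15
3^7 ≡ 11
3^8 ≡ 16
3^9 ≡ 14
3^10 ≡ 8
3^11 ≡ 7
3^12 ≡ 4
3^13 ≡ 12
Found: a = 13.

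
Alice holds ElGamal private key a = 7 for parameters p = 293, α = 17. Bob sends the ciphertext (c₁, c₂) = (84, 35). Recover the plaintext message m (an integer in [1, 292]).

88

Shared mask s = c₁^a mod p = 84^7 mod 293.
84^1 ≡ 84 (mod 293)
84^2 = (84^1)^2 ≡ 84^2 = 7056 ≡ 24 (mod 293)
84^4 = (84^2)^2 ≡ 24^2 = 576 ≡ 283 (mod 293)
84^7 = 84^4 · 84^2 · 84^1 ≡ 283 · 24 · 84 ≡ 57 (mod 293).
So s = 57; s⁻¹ ≡ 36 (mod 293).
m = c₂ · s⁻¹ mod 293 = 35 · 36 mod 293 = 88.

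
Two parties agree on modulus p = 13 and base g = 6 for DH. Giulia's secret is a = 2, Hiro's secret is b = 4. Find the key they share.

3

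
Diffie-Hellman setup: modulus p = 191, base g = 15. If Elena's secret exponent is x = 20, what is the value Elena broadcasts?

Public value = 15^20 mod 191.
15^1 ≡ 15 (mod 191)
15^2 = (15^1)^2 ≡ 15^2 = 225 ≡ 34 (mod 191)
15^4 = (15^2)^2 ≡ 34^2 = 1156 ≡ 10 (mod 191)
15^8 = (15^4)^2 ≡ 10^2 = 100 ≡ 100 (mod 191)
15^16 = (15^8)^2 ≡ 100^2 = 10000 ≡ 68 (mod 191)
15^20 = 15^16 · 15^4 ≡ 68 · 10 ≡ 107 (mod 191).

107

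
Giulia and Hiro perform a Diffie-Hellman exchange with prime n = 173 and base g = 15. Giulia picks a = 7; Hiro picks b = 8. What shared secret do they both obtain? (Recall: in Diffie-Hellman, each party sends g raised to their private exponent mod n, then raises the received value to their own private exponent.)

Giulia sends A = g^a mod n = 15^7 mod 173.
15^1 ≡ 15 (mod 173)
15^2 = (15^1)^2 ≡ 15^2 = 225 ≡ 52 (mod 173)
15^4 = (15^2)^2 ≡ 52^2 = 2704 ≡ 109 (mod 173)
15^7 = 15^4 · 15^2 · 15^1 ≡ 109 · 52 · 15 ≡ 77 (mod 173).
So A = 77. Hiro then computes K = A^b mod n = 77^8 mod 173.
77^1 ≡ 77 (mod 173)
77^2 = (77^1)^2 ≡ 77^2 = 5929 ≡ 47 (mod 173)
77^4 = (77^2)^2 ≡ 47^2 = 2209 ≡ 133 (mod 173)
77^8 = (77^4)^2 ≡ 133^2 = 17689 ≡ 43 (mod 173)

43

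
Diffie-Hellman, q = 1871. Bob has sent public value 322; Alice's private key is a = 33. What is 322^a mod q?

484

Shared key K = 322^33 mod 1871.
322^1 ≡ 322 (mod 1871)
322^2 = (322^1)^2 ≡ 322^2 = 103684 ≡ 779 (mod 1871)
322^4 = (322^2)^2 ≡ 779^2 = 606841 ≡ 637 (mod 1871)
322^8 = (322^4)^2 ≡ 637^2 = 405769 ≡ 1633 (mod 1871)
322^16 = (322^8)^2 ≡ 1633^2 = 2666689 ≡ 514 (mod 1871)
322^32 = (322^16)^2 ≡ 514^2 = 264196 ≡ 385 (mod 1871)
322^33 = 322^32 · 322^1 ≡ 385 · 322 ≡ 484 (mod 1871).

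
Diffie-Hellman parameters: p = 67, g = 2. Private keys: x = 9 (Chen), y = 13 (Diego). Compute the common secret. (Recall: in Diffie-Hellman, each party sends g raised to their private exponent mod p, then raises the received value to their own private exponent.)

27

Chen sends A = g^x mod p = 2^9 mod 67.
2^1 ≡ 2 (mod 67)
2^2 = (2^1)^2 ≡ 2^2 = 4 ≡ 4 (mod 67)
2^4 = (2^2)^2 ≡ 4^2 = 16 ≡ 16 (mod 67)
2^8 = (2^4)^2 ≡ 16^2 = 256 ≡ 55 (mod 67)
2^9 = 2^8 · 2^1 ≡ 55 · 2 ≡ 43 (mod 67).
So A = 43. Diego then computes K = A^y mod p = 43^13 mod 67.
43^1 ≡ 43 (mod 67)
43^2 = (43^1)^2 ≡ 43^2 = 1849 ≡ 40 (mod 67)
43^4 = (43^2)^2 ≡ 40^2 = 1600 ≡ 59 (mod 67)
43^8 = (43^4)^2 ≡ 59^2 = 3481 ≡ 64 (mod 67)
43^13 = 43^8 · 43^4 · 43^1 ≡ 64 · 59 · 43 ≡ 27 (mod 67).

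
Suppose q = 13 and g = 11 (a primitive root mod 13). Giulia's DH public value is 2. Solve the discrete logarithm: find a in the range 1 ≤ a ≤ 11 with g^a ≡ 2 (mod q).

7

Try successive powers of 11 modulo 13:
11^1 ≡ 11
11^2 ≡ 4
11^3 ≡ 5
11^4 ≡ 3
11^5 ≡ 7
11^6 ≡ 12
11^7 ≡ 2
Found: a = 7.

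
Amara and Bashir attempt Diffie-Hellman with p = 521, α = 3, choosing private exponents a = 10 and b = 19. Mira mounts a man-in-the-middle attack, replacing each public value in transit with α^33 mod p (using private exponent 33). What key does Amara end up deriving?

42

Amara receives Mira's public value M = 3^33 mod 521 instead of the honest one.
3^1 ≡ 3 (mod 521)
3^2 = (3^1)^2 ≡ 3^2 = 9 ≡ 9 (mod 521)
3^4 = (3^2)^2 ≡ 9^2 = 81 ≡ 81 (mod 521)
3^8 = (3^4)^2 ≡ 81^2 = 6561 ≡ 309 (mod 521)
3^16 = (3^8)^2 ≡ 309^2 = 95481 ≡ 138 (mod 521)
3^32 = (3^16)^2 ≡ 138^2 = 19044 ≡ 288 (mod 521)
3^33 = 3^32 · 3^1 ≡ 288 · 3 ≡ 343 (mod 521).
So M = 343. Amara computes K = M^10 mod 521.
343^1 ≡ 343 (mod 521)
343^2 = (343^1)^2 ≡ 343^2 = 117649 ≡ 424 (mod 521)
343^4 = (343^2)^2 ≡ 424^2 = 179776 ≡ 31 (mod 521)
343^8 = (343^4)^2 ≡ 31^2 = 961 ≡ 440 (mod 521)
343^10 = 343^8 · 343^2 ≡ 440 · 424 ≡ 42 (mod 521).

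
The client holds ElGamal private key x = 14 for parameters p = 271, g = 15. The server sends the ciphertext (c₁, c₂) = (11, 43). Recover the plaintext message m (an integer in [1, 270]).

Shared mask s = c₁^x mod p = 11^14 mod 271.
11^1 ≡ 11 (mod 271)
11^2 = (11^1)^2 ≡ 11^2 = 121 ≡ 121 (mod 271)
11^4 = (11^2)^2 ≡ 121^2 = 14641 ≡ 7 (mod 271)
11^8 = (11^4)^2 ≡ 7^2 = 49 ≡ 49 (mod 271)
11^14 = 11^8 · 11^4 · 11^2 ≡ 49 · 7 · 121 ≡ 40 (mod 271).
So s = 40; s⁻¹ ≡ 61 (mod 271).
m = c₂ · s⁻¹ mod 271 = 43 · 61 mod 271 = 184.

184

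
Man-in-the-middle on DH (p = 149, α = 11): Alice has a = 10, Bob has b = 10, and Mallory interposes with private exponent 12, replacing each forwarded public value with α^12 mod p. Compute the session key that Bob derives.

104

Bob receives Mallory's public value M = 11^12 mod 149 instead of the honest one.
11^1 ≡ 11 (mod 149)
11^2 = (11^1)^2 ≡ 11^2 = 121 ≡ 121 (mod 149)
11^4 = (11^2)^2 ≡ 121^2 = 14641 ≡ 39 (mod 149)
11^8 = (11^4)^2 ≡ 39^2 = 1521 ≡ 31 (mod 149)
11^12 = 11^8 · 11^4 ≡ 31 · 39 ≡ 17 (mod 149).
So M = 17. Bob computes K = M^10 mod 149.
17^1 ≡ 17 (mod 149)
17^2 = (17^1)^2 ≡ 17^2 = 289 ≡ 140 (mod 149)
17^4 = (17^2)^2 ≡ 140^2 = 19600 ≡ 81 (mod 149)
17^8 = (17^4)^2 ≡ 81^2 = 6561 ≡ 5 (mod 149)
17^10 = 17^8 · 17^2 ≡ 5 · 140 ≡ 104 (mod 149).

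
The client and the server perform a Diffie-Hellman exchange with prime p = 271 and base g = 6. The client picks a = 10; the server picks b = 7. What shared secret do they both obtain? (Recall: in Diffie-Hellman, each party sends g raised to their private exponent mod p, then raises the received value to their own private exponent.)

The server sends B = g^b mod p = 6^7 mod 271.
6^1 ≡ 6 (mod 271)
6^2 = (6^1)^2 ≡ 6^2 = 36 ≡ 36 (mod 271)
6^4 = (6^2)^2 ≡ 36^2 = 1296 ≡ 212 (mod 271)
6^7 = 6^4 · 6^2 · 6^1 ≡ 212 · 36 · 6 ≡ 264 (mod 271).
So B = 264. The client then computes K = B^a mod p = 264^10 mod 271.
264^1 ≡ 264 (mod 271)
264^2 = (264^1)^2 ≡ 264^2 = 69696 ≡ 49 (mod 271)
264^4 = (264^2)^2 ≡ 49^2 = 2401 ≡ 233 (mod 271)
264^8 = (264^4)^2 ≡ 233^2 = 54289 ≡ 89 (mod 271)
264^10 = 264^8 · 264^2 ≡ 89 · 49 ≡ 25 (mod 271).

25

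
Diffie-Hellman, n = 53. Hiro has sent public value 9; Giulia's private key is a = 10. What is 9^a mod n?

49

Shared key K = 9^10 mod 53.
9^1 ≡ 9 (mod 53)
9^2 = (9^1)^2 ≡ 9^2 = 81 ≡ 28 (mod 53)
9^4 = (9^2)^2 ≡ 28^2 = 784 ≡ 42 (mod 53)
9^8 = (9^4)^2 ≡ 42^2 = 1764 ≡ 15 (mod 53)
9^10 = 9^8 · 9^2 ≡ 15 · 28 ≡ 49 (mod 53).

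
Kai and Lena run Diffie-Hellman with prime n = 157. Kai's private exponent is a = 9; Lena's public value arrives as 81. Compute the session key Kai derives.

93

Shared key K = 81^9 mod 157.
81^1 ≡ 81 (mod 157)
81^2 = (81^1)^2 ≡ 81^2 = 6561 ≡ 124 (mod 157)
81^4 = (81^2)^2 ≡ 124^2 = 15376 ≡ 147 (mod 157)
81^8 = (81^4)^2 ≡ 147^2 = 21609 ≡ 100 (mod 157)
81^9 = 81^8 · 81^1 ≡ 100 · 81 ≡ 93 (mod 157).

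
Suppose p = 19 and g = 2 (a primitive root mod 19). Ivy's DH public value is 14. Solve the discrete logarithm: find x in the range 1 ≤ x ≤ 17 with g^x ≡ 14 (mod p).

7

Try successive powers of 2 modulo 19:
2^1 ≡ 2
2^2 ≡ 4
2^3 ≡ 8
2^4 ≡ 16
2^5 ≡ 13
2^6 ≡ 7
2^7 ≡ 14
Found: x = 7.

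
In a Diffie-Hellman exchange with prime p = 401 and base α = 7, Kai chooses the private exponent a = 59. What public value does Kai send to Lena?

109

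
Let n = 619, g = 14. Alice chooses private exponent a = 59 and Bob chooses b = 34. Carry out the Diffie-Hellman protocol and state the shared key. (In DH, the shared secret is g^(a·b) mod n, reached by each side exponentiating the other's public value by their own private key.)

315

Alice sends A = g^a mod n = 14^59 mod 619.
14^1 ≡ 14 (mod 619)
14^2 = (14^1)^2 ≡ 14^2 = 196 ≡ 196 (mod 619)
14^4 = (14^2)^2 ≡ 196^2 = 38416 ≡ 38 (mod 619)
14^8 = (14^4)^2 ≡ 38^2 = 1444 ≡ 206 (mod 619)
14^16 = (14^8)^2 ≡ 206^2 = 42436 ≡ 344 (mod 619)
14^32 = (14^16)^2 ≡ 344^2 = 118336 ≡ 107 (mod 619)
14^59 = 14^32 · 14^16 · 14^8 · 14^2 · 14^1 ≡ 107 · 344 · 206 · 196 · 14 ≡ 153 (mod 619).
So A = 153. Bob then computes K = A^b mod n = 153^34 mod 619.
153^1 ≡ 153 (mod 619)
153^2 = (153^1)^2 ≡ 153^2 = 23409 ≡ 506 (mod 619)
153^4 = (153^2)^2 ≡ 506^2 = 256036 ≡ 389 (mod 619)
153^8 = (153^4)^2 ≡ 389^2 = 151321 ≡ 285 (mod 619)
153^16 = (153^8)^2 ≡ 285^2 = 81225 ≡ 136 (mod 619)
153^32 = (153^16)^2 ≡ 136^2 = 18496 ≡ 545 (mod 619)
153^34 = 153^32 · 153^2 ≡ 545 · 506 ≡ 315 (mod 619).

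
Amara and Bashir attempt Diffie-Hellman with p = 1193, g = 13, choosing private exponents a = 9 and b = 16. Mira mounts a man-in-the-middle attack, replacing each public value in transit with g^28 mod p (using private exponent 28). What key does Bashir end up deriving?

1161

Bashir receives Mira's public value M = 13^28 mod 1193 instead of the honest one.
13^1 ≡ 13 (mod 1193)
13^2 = (13^1)^2 ≡ 13^2 = 169 ≡ 169 (mod 1193)
13^4 = (13^2)^2 ≡ 169^2 = 28561 ≡ 1122 (mod 1193)
13^8 = (13^4)^2 ≡ 1122^2 = 1258884 ≡ 269 (mod 1193)
13^16 = (13^8)^2 ≡ 269^2 = 72361 ≡ 781 (mod 1193)
13^28 = 13^16 · 13^8 · 13^4 ≡ 781 · 269 · 1122 ≡ 953 (mod 1193).
So M = 953. Bashir computes K = M^16 mod 1193.
953^1 ≡ 953 (mod 1193)
953^2 = (953^1)^2 ≡ 953^2 = 908209 ≡ 336 (mod 1193)
953^4 = (953^2)^2 ≡ 336^2 = 112896 ≡ 754 (mod 1193)
953^8 = (953^4)^2 ≡ 754^2 = 568516 ≡ 648 (mod 1193)
953^16 = (953^8)^2 ≡ 648^2 = 419904 ≡ 1161 (mod 1193)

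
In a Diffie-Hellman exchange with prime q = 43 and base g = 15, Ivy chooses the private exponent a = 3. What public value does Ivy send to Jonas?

21

Public value = 15^3 mod 43.
15^1 ≡ 15 (mod 43)
15^2 = (15^1)^2 ≡ 15^2 = 225 ≡ 10 (mod 43)
15^3 = 15^2 · 15^1 ≡ 10 · 15 ≡ 21 (mod 43).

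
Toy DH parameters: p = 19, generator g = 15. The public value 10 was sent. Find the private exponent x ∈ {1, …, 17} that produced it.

Try successive powers of 15 modulo 19:
15^1 ≡ 15
15^2 ≡ 16
15^3 ≡ 12
15^4 ≡ 9
15^5 ≡ 2
15^6 ≡ 11
15^7 ≡ 13
15^8 ≡ 5
15^9 ≡ 18
15^10 ≡ 4
15^11 ≡ 3
15^12 ≡ 7
15^13 ≡ 10
Found: x = 13.

13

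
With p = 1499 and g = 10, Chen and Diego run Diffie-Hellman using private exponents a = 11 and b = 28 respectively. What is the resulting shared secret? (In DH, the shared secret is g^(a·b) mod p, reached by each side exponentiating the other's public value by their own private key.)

927

Chen sends A = g^a mod p = 10^11 mod 1499.
10^1 ≡ 10 (mod 1499)
10^2 = (10^1)^2 ≡ 10^2 = 100 ≡ 100 (mod 1499)
10^4 = (10^2)^2 ≡ 100^2 = 10000 ≡ 1006 (mod 1499)
10^8 = (10^4)^2 ≡ 1006^2 = 1012036 ≡ 211 (mod 1499)
10^11 = 10^8 · 10^2 · 10^1 ≡ 211 · 100 · 10 ≡ 1140 (mod 1499).
So A = 1140. Diego then computes K = A^b mod p = 1140^28 mod 1499.
1140^1 ≡ 1140 (mod 1499)
1140^2 = (1140^1)^2 ≡ 1140^2 = 1299600 ≡ 1466 (mod 1499)
1140^4 = (1140^2)^2 ≡ 1466^2 = 2149156 ≡ 1089 (mod 1499)
1140^8 = (1140^4)^2 ≡ 1089^2 = 1185921 ≡ 212 (mod 1499)
1140^16 = (1140^8)^2 ≡ 212^2 = 44944 ≡ 1473 (mod 1499)
1140^28 = 1140^16 · 1140^8 · 1140^4 ≡ 1473 · 212 · 1089 ≡ 927 (mod 1499).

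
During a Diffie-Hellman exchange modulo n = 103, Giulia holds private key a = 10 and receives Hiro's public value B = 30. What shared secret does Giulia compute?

Shared key K = 30^10 mod 103.
30^1 ≡ 30 (mod 103)
30^2 = (30^1)^2 ≡ 30^2 = 900 ≡ 76 (mod 103)
30^4 = (30^2)^2 ≡ 76^2 = 5776 ≡ 8 (mod 103)
30^8 = (30^4)^2 ≡ 8^2 = 64 ≡ 64 (mod 103)
30^10 = 30^8 · 30^2 ≡ 64 · 76 ≡ 23 (mod 103).

23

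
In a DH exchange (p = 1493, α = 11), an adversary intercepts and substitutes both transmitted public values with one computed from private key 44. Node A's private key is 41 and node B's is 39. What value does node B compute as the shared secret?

256

Node B receives an adversary's public value M = 11^44 mod 1493 instead of the honest one.
11^1 ≡ 11 (mod 1493)
11^2 = (11^1)^2 ≡ 11^2 = 121 ≡ 121 (mod 1493)
11^4 = (11^2)^2 ≡ 121^2 = 14641 ≡ 1204 (mod 1493)
11^8 = (11^4)^2 ≡ 1204^2 = 1449616 ≡ 1406 (mod 1493)
11^16 = (11^8)^2 ≡ 1406^2 = 1976836 ≡ 104 (mod 1493)
11^32 = (11^16)^2 ≡ 104^2 = 10816 ≡ 365 (mod 1493)
11^44 = 11^32 · 11^8 · 11^4 ≡ 365 · 1406 · 1204 ≡ 1217 (mod 1493).
So M = 1217. Node B computes K = M^39 mod 1493.
1217^1 ≡ 1217 (mod 1493)
1217^2 = (1217^1)^2 ≡ 1217^2 = 1481089 ≡ 33 (mod 1493)
1217^4 = (1217^2)^2 ≡ 33^2 = 1089 ≡ 1089 (mod 1493)
1217^8 = (1217^4)^2 ≡ 1089^2 = 1185921 ≡ 479 (mod 1493)
1217^16 = (1217^8)^2 ≡ 479^2 = 229441 ≡ 1012 (mod 1493)
1217^32 = (1217^16)^2 ≡ 1012^2 = 1024144 ≡ 1439 (mod 1493)
1217^39 = 1217^32 · 1217^4 · 1217^2 · 1217^1 ≡ 1439 · 1089 · 33 · 1217 ≡ 256 (mod 1493).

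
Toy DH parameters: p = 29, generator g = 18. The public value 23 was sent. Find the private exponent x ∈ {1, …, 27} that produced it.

12

Try successive powers of 18 modulo 29:
18^1 ≡ 18
18^2 ≡ 5
18^3 ≡ 3
18^4 ≡ 25
18^5 ≡ 15
18^6 ≡ 9
18^7 ≡ 17
18^8 ≡ 16
18^9 ≡ 27
18^10 ≡ 22
18^11 ≡ 19
18^12 ≡ 23
Found: x = 12.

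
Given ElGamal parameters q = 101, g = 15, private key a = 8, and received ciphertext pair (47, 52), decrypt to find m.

Shared mask s = c₁^a mod q = 47^8 mod 101.
47^1 ≡ 47 (mod 101)
47^2 = (47^1)^2 ≡ 47^2 = 2209 ≡ 88 (mod 101)
47^4 = (47^2)^2 ≡ 88^2 = 7744 ≡ 68 (mod 101)
47^8 = (47^4)^2 ≡ 68^2 = 4624 ≡ 79 (mod 101)
So s = 79; s⁻¹ ≡ 78 (mod 101).
m = c₂ · s⁻¹ mod 101 = 52 · 78 mod 101 = 16.

16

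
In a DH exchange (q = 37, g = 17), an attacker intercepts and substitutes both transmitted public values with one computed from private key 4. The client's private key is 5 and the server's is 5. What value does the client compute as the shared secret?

The client receives an attacker's public value M = 17^4 mod 37 instead of the honest one.
17^1 ≡ 17 (mod 37)
17^2 = (17^1)^2 ≡ 17^2 = 289 ≡ 30 (mod 37)
17^4 = (17^2)^2 ≡ 30^2 = 900 ≡ 12 (mod 37)
So M = 12. The client computes K = M^5 mod 37.
12^1 ≡ 12 (mod 37)
12^2 = (12^1)^2 ≡ 12^2 = 144 ≡ 33 (mod 37)
12^4 = (12^2)^2 ≡ 33^2 = 1089 ≡ 16 (mod 37)
12^5 = 12^4 · 12^1 ≡ 16 · 12 ≡ 7 (mod 37).

7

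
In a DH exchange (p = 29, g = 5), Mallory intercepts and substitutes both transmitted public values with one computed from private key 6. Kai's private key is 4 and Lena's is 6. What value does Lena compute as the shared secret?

24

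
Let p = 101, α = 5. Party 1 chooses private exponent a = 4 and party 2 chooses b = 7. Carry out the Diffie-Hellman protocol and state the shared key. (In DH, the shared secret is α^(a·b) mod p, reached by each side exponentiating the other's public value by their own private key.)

Party 2 sends B = α^b mod p = 5^7 mod 101.
5^1 ≡ 5 (mod 101)
5^2 = (5^1)^2 ≡ 5^2 = 25 ≡ 25 (mod 101)
5^4 = (5^2)^2 ≡ 25^2 = 625 ≡ 19 (mod 101)
5^7 = 5^4 · 5^2 · 5^1 ≡ 19 · 25 · 5 ≡ 52 (mod 101).
So B = 52. Party 1 then computes K = B^a mod p = 52^4 mod 101.
52^1 ≡ 52 (mod 101)
52^2 = (52^1)^2 ≡ 52^2 = 2704 ≡ 78 (mod 101)
52^4 = (52^2)^2 ≡ 78^2 = 6084 ≡ 24 (mod 101)

24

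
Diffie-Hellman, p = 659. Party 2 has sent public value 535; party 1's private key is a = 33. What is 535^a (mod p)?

Shared key K = 535^33 mod 659.
535^1 ≡ 535 (mod 659)
535^2 = (535^1)^2 ≡ 535^2 = 286225 ≡ 219 (mod 659)
535^4 = (535^2)^2 ≡ 219^2 = 47961 ≡ 513 (mod 659)
535^8 = (535^4)^2 ≡ 513^2 = 263169 ≡ 228 (mod 659)
535^16 = (535^8)^2 ≡ 228^2 = 51984 ≡ 582 (mod 659)
535^32 = (535^16)^2 ≡ 582^2 = 338724 ≡ 657 (mod 659)
535^33 = 535^32 · 535^1 ≡ 657 · 535 ≡ 248 (mod 659).

248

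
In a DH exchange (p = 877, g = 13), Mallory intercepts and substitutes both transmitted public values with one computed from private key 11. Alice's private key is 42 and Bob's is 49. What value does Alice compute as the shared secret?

Alice receives Mallory's public value M = 13^11 mod 877 instead of the honest one.
13^1 ≡ 13 (mod 877)
13^2 = (13^1)^2 ≡ 13^2 = 169 ≡ 169 (mod 877)
13^4 = (13^2)^2 ≡ 169^2 = 28561 ≡ 497 (mod 877)
13^8 = (13^4)^2 ≡ 497^2 = 247009 ≡ 572 (mod 877)
13^11 = 13^8 · 13^2 · 13^1 ≡ 572 · 169 · 13 ≡ 820 (mod 877).
So M = 820. Alice computes K = M^42 mod 877.
820^1 ≡ 820 (mod 877)
820^2 = (820^1)^2 ≡ 820^2 = 672400 ≡ 618 (mod 877)
820^4 = (820^2)^2 ≡ 618^2 = 381924 ≡ 429 (mod 877)
820^8 = (820^4)^2 ≡ 429^2 = 184041 ≡ 748 (mod 877)
820^16 = (820^8)^2 ≡ 748^2 = 559504 ≡ 855 (mod 877)
820^32 = (820^16)^2 ≡ 855^2 = 731025 ≡ 484 (mod 877)
820^42 = 820^32 · 820^8 · 820^2 ≡ 484 · 748 · 618 ≡ 798 (mod 877).

798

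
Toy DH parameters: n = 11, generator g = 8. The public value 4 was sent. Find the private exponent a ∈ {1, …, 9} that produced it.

4

Try successive powers of 8 modulo 11:
8^1 ≡ 8
8^2 ≡ 9
8^3 ≡ 6
8^4 ≡ 4
Found: a = 4.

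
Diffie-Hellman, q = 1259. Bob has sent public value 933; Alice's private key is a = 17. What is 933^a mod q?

Shared key K = 933^17 mod 1259.
933^1 ≡ 933 (mod 1259)
933^2 = (933^1)^2 ≡ 933^2 = 870489 ≡ 520 (mod 1259)
933^4 = (933^2)^2 ≡ 520^2 = 270400 ≡ 974 (mod 1259)
933^8 = (933^4)^2 ≡ 974^2 = 948676 ≡ 649 (mod 1259)
933^16 = (933^8)^2 ≡ 649^2 = 421201 ≡ 695 (mod 1259)
933^17 = 933^16 · 933^1 ≡ 695 · 933 ≡ 50 (mod 1259).

50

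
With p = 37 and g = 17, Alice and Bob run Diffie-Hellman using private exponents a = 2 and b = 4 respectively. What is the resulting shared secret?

33

Bob sends B = g^b mod p = 17^4 mod 37.
17^1 ≡ 17 (mod 37)
17^2 = (17^1)^2 ≡ 17^2 = 289 ≡ 30 (mod 37)
17^4 = (17^2)^2 ≡ 30^2 = 900 ≡ 12 (mod 37)
So B = 12. Alice then computes K = B^a mod p = 12^2 mod 37.
12^1 ≡ 12 (mod 37)
12^2 = (12^1)^2 ≡ 12^2 = 144 ≡ 33 (mod 37)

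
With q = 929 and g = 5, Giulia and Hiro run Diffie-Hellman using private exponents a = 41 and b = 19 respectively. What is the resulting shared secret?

337

Giulia sends A = g^a mod q = 5^41 mod 929.
5^1 ≡ 5 (mod 929)
5^2 = (5^1)^2 ≡ 5^2 = 25 ≡ 25 (mod 929)
5^4 = (5^2)^2 ≡ 25^2 = 625 ≡ 625 (mod 929)
5^8 = (5^4)^2 ≡ 625^2 = 390625 ≡ 445 (mod 929)
5^16 = (5^8)^2 ≡ 445^2 = 198025 ≡ 148 (mod 929)
5^32 = (5^16)^2 ≡ 148^2 = 21904 ≡ 537 (mod 929)
5^41 = 5^32 · 5^8 · 5^1 ≡ 537 · 445 · 5 ≡ 131 (mod 929).
So A = 131. Hiro then computes K = A^b mod q = 131^19 mod 929.
131^1 ≡ 131 (mod 929)
131^2 = (131^1)^2 ≡ 131^2 = 17161 ≡ 439 (mod 929)
131^4 = (131^2)^2 ≡ 439^2 = 192721 ≡ 418 (mod 929)
131^8 = (131^4)^2 ≡ 418^2 = 174724 ≡ 72 (mod 929)
131^16 = (131^8)^2 ≡ 72^2 = 5184 ≡ 539 (mod 929)
131^19 = 131^16 · 131^2 · 131^1 ≡ 539 · 439 · 131 ≡ 337 (mod 929).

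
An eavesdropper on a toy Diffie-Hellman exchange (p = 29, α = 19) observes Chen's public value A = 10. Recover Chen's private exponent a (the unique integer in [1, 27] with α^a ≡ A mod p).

Try successive powers of 19 modulo 29:
19^1 ≡ 19
19^2 ≡ 13
19^3 ≡ 15
19^4 ≡ 24
19^5 ≡ 21
19^6 ≡ 22
19^7 ≡ 12
19^8 ≡ 25
19^9 ≡ 11
19^10 ≡ 6
19^11 ≡ 27
19^12 ≡ 20
19^13 ≡ 3
19^14 ≡ 28
19^15 ≡ 10
Found: a = 15.

15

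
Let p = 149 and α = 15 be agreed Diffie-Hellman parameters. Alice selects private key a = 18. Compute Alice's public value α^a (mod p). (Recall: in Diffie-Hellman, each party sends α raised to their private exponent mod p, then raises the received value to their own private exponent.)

Public value = 15^18 (mod 149).
15^1 ≡ 15 (mod 149)
15^2 = (15^1)^2 ≡ 15^2 = 225 ≡ 76 (mod 149)
15^4 = (15^2)^2 ≡ 76^2 = 5776 ≡ 114 (mod 149)
15^8 = (15^4)^2 ≡ 114^2 = 12996 ≡ 33 (mod 149)
15^16 = (15^8)^2 ≡ 33^2 = 1089 ≡ 46 (mod 149)
15^18 = 15^16 · 15^2 ≡ 46 · 76 ≡ 69 (mod 149).

69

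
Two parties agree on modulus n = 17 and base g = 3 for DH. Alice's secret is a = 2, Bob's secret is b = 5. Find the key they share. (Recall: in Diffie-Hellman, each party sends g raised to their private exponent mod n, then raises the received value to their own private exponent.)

8

Bob sends B = g^b mod n = 3^5 mod 17.
3^1 ≡ 3 (mod 17)
3^2 = (3^1)^2 ≡ 3^2 = 9 ≡ 9 (mod 17)
3^4 = (3^2)^2 ≡ 9^2 = 81 ≡ 13 (mod 17)
3^5 = 3^4 · 3^1 ≡ 13 · 3 ≡ 5 (mod 17).
So B = 5. Alice then computes K = B^a mod n = 5^2 mod 17.
5^1 ≡ 5 (mod 17)
5^2 = (5^1)^2 ≡ 5^2 = 25 ≡ 8 (mod 17)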